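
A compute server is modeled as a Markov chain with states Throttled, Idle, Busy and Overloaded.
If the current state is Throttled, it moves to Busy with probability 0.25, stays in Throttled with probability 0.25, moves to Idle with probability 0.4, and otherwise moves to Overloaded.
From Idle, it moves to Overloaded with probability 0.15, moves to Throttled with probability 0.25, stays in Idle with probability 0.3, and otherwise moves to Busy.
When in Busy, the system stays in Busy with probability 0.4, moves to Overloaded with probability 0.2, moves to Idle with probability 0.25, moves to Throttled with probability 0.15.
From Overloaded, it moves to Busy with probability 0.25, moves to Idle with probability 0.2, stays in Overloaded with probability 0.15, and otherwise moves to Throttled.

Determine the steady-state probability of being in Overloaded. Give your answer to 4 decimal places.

0.1535

Let the stationary distribution be π with π = πP and π_1 + π_2 + π_3 + π_4 = 1.
π_1 = 0.25·π_1 + 0.25·π_2 + 0.15·π_3 + 0.4·π_4
π_2 = 0.4·π_1 + 0.3·π_2 + 0.25·π_3 + 0.2·π_4
π_3 = 0.25·π_1 + 0.3·π_2 + 0.4·π_3 + 0.25·π_4
Solving with the normalization constraint gives π = (0.2419, 0.2933, 0.3114, 0.1535).
So the stationary probability of Overloaded is 0.1535.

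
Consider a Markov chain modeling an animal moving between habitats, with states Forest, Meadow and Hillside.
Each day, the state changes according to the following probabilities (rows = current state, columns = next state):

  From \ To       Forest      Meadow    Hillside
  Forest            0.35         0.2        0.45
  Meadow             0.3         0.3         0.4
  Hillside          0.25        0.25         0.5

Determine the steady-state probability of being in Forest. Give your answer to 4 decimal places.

Let the stationary distribution be π with π = πP and π_1 + π_2 + π_3 = 1.
π_1 = 0.35·π_1 + 0.3·π_2 + 0.25·π_3
π_2 = 0.2·π_1 + 0.3·π_2 + 0.25·π_3
Solving with the normalization constraint gives π = (0.2915, 0.2478, 0.4606).
So the stationary probability of Forest is 0.2915.

0.2915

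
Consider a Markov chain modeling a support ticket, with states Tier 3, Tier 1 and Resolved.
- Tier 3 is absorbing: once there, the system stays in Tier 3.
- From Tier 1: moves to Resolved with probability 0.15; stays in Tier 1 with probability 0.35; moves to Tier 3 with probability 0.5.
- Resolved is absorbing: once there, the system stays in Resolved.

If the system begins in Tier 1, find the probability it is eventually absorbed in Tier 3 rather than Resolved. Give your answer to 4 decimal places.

Let h(s) be the probability of absorption at Tier 3 starting from transient state s. Then h(Tier 3) = 1 and h(Resolved) = 0. By first-step analysis:
h(Tier 1) = 0.5·1 + 0.35·h(Tier 1) + 0.15·0
Solving: h(Tier 1) = 0.7692.
Starting from Tier 1, the probability is 0.7692.

0.7692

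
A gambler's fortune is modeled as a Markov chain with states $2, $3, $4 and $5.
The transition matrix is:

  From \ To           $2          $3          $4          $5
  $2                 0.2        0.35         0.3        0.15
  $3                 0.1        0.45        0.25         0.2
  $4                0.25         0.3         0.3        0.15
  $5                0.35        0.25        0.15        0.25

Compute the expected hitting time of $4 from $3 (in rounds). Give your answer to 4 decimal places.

4.1984

Let t(s) be the expected number of rounds to first reach $4 from state s, with t($4) = 0. Conditioning on the first round:
t($2) = 1 + 0.2·t($2) + 0.35·t($3) + 0.15·t($5)
t($3) = 1 + 0.1·t($2) + 0.45·t($3) + 0.2·t($5)
t($5) = 1 + 0.35·t($2) + 0.25·t($3) + 0.25·t($5)
Solving: t($2) = 3.9443, t($3) = 4.1984, t($5) = 4.5735.
Expected rounds from $3 to $4: 4.1984.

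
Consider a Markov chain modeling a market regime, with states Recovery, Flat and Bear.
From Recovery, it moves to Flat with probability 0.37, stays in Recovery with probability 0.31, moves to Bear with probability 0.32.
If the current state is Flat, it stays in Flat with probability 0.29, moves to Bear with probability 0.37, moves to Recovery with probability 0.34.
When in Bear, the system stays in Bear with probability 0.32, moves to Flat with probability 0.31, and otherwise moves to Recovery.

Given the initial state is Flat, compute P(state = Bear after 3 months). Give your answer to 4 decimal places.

0.3362

Propagate the distribution vector 3 months from Flat.
After 0 months: (0.0000, 1.0000, 0.0000)
After 1 month: (0.3400, 0.2900, 0.3700)
After 2 months: (0.3409, 0.3246, 0.3345)
After 3 months: (0.3398, 0.3240, 0.3362)
P(in Bear after 3 months) = 0.3362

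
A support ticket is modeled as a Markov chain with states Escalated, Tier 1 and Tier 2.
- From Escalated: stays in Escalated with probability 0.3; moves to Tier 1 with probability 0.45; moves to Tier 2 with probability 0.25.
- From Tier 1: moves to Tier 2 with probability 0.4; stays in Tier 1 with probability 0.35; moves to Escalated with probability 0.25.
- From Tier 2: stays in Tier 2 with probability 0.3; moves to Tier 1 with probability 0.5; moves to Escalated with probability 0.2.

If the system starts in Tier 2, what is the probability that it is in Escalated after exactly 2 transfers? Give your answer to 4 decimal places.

Sum over the intermediate state after 1 transfer:
P = P(Tier 2→Escalated)·P(Escalated→Escalated) + P(Tier 2→Tier 1)·P(Tier 1→Escalated) + P(Tier 2→Tier 2)·P(Tier 2→Escalated)
  = 0.2×0.3 + 0.5×0.25 + 0.3×0.2
  = 0.0600 + 0.1250 + 0.0600 = 0.2450

0.2450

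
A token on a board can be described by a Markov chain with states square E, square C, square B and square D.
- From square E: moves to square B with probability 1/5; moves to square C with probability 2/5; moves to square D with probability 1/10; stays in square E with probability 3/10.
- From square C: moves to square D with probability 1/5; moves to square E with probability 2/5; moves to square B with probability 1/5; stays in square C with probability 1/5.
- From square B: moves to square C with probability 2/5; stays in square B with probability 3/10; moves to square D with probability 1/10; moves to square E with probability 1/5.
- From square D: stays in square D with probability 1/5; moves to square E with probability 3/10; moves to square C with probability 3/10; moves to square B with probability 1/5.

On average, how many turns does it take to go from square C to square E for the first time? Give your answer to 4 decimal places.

Let t(s) be the expected number of turns to first reach square E from state s, with t(square E) = 0. Conditioning on the first turn:
t(square C) = 1 + 0.2·t(square C) + 0.2·t(square B) + 0.2·t(square D)
t(square B) = 1 + 0.4·t(square C) + 0.3·t(square B) + 0.1·t(square D)
t(square D) = 1 + 0.3·t(square C) + 0.2·t(square B) + 0.2·t(square D)
Solving: t(square C) = 2.9605, t(square B) = 3.5855, t(square D) = 3.2566.
Expected turns from square C to square E: 2.9605.

2.9605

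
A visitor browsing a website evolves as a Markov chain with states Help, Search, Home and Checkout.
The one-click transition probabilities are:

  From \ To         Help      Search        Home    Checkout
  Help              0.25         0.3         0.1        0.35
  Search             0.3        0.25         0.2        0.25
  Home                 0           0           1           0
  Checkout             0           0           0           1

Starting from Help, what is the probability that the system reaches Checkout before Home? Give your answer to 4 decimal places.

0.7143

Let h(s) be the probability of absorption at Checkout starting from transient state s. Then h(Checkout) = 1 and h(Home) = 0. By first-step analysis:
h(Help) = 0.25·h(Help) + 0.3·h(Search) + 0.1·0 + 0.35·1
h(Search) = 0.3·h(Help) + 0.25·h(Search) + 0.2·0 + 0.25·1
Solving: h(Help) = 0.7143, h(Search) = 0.6190.
Starting from Help, the probability is 0.7143.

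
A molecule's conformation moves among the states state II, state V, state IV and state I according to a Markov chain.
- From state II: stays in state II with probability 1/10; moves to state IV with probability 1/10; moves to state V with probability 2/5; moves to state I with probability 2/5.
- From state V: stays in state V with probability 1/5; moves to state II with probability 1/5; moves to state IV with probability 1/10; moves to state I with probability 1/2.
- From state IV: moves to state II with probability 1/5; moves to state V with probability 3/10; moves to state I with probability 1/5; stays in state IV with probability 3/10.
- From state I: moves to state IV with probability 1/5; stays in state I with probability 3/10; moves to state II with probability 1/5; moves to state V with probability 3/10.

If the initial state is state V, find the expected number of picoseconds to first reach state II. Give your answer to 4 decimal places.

5.0000

Let t(s) be the expected number of picoseconds to first reach state II from state s, with t(state II) = 0. Conditioning on the first picosecond:
t(state V) = 1 + 0.2·t(state V) + 0.1·t(state IV) + 0.5·t(state I)
t(state IV) = 1 + 0.3·t(state V) + 0.3·t(state IV) + 0.2·t(state I)
t(state I) = 1 + 0.3·t(state V) + 0.2·t(state IV) + 0.3·t(state I)
Solving: t(state V) = 5.0000, t(state IV) = 5.0000, t(state I) = 5.0000.
Expected picoseconds from state V to state II: 5.0000.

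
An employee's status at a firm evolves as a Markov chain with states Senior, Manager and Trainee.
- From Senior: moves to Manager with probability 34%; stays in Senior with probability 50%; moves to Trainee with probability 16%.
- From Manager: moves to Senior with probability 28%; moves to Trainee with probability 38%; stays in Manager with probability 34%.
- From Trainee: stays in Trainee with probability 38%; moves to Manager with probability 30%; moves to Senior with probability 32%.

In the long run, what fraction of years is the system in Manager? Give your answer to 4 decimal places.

Let the stationary distribution be π with π = πP and π_1 + π_2 + π_3 = 1.
π_1 = 0.5·π_1 + 0.28·π_2 + 0.32·π_3
π_2 = 0.34·π_1 + 0.34·π_2 + 0.3·π_3
Solving with the normalization constraint gives π = (0.3742, 0.3281, 0.2977).
So the stationary probability of Manager is 0.3281.

0.3281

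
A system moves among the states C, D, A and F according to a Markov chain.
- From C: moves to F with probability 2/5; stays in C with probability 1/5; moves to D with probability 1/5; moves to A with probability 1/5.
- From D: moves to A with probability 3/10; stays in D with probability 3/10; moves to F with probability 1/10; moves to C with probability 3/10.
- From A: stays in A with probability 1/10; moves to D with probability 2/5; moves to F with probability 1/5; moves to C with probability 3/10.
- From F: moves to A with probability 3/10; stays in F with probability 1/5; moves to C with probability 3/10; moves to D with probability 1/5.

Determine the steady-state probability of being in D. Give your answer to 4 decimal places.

0.2727

Let the stationary distribution be π with π = πP and π_1 + π_2 + π_3 + π_4 = 1.
π_1 = 0.2·π_1 + 0.3·π_2 + 0.3·π_3 + 0.3·π_4
π_2 = 0.2·π_1 + 0.3·π_2 + 0.4·π_3 + 0.2·π_4
π_3 = 0.2·π_1 + 0.3·π_2 + 0.1·π_3 + 0.3·π_4
Solving with the normalization constraint gives π = (0.2727, 0.2727, 0.2273, 0.2273).
So the stationary probability of D is 0.2727.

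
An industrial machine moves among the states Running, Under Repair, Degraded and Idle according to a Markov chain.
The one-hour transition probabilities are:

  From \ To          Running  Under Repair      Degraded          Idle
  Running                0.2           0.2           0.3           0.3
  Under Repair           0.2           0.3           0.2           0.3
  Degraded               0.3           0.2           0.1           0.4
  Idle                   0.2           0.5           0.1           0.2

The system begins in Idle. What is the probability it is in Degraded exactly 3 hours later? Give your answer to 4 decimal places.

Propagate the distribution vector 3 hours from Idle.
After 0 hours: (0.0000, 0.0000, 0.0000, 1.0000)
After 1 hour: (0.2000, 0.5000, 0.1000, 0.2000)
After 2 hours: (0.2100, 0.3100, 0.1900, 0.2900)
After 3 hours: (0.2190, 0.3180, 0.1730, 0.2900)
P(in Degraded after 3 hours) = 0.1730

0.1730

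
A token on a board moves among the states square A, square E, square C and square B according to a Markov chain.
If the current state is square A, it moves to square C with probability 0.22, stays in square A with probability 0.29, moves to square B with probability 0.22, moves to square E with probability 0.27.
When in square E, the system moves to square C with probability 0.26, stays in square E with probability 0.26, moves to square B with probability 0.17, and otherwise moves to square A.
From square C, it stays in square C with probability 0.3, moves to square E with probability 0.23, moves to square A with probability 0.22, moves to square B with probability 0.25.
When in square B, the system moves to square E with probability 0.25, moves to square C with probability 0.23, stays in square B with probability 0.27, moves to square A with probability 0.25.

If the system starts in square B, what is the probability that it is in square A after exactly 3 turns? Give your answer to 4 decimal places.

Propagate the distribution vector 3 turns from square B.
After 0 turns: (0.0000, 0.0000, 0.0000, 1.0000)
After 1 turn: (0.2500, 0.2500, 0.2300, 0.2700)
After 2 turns: (0.2681, 0.2529, 0.2511, 0.2279)
After 3 turns: (0.2684, 0.2529, 0.2525, 0.2263)
P(in square A after 3 turns) = 0.2684

0.2684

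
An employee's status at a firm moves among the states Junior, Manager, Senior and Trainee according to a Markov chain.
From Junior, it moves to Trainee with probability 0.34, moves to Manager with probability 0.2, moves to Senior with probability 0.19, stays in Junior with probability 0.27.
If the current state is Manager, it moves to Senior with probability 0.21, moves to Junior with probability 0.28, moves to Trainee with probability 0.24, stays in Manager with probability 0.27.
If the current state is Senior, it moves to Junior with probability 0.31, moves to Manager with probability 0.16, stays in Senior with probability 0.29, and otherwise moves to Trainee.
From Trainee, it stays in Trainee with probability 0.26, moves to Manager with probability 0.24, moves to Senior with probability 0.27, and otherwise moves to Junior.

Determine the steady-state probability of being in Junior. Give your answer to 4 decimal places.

0.2709

Let the stationary distribution be π with π = πP and π_1 + π_2 + π_3 + π_4 = 1.
π_1 = 0.27·π_1 + 0.28·π_2 + 0.31·π_3 + 0.23·π_4
π_2 = 0.2·π_1 + 0.27·π_2 + 0.16·π_3 + 0.24·π_4
π_3 = 0.19·π_1 + 0.21·π_2 + 0.29·π_3 + 0.27·π_4
Solving with the normalization constraint gives π = (0.2709, 0.2164, 0.2401, 0.2725).
So the stationary probability of Junior is 0.2709.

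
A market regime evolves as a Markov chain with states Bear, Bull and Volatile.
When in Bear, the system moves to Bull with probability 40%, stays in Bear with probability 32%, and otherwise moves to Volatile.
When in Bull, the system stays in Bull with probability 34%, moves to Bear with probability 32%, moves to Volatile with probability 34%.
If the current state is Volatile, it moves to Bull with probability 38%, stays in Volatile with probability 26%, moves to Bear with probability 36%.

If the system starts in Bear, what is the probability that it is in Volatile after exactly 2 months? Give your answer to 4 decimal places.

Sum over the intermediate state after 1 month:
P = P(Bear→Bear)·P(Bear→Volatile) + P(Bear→Bull)·P(Bull→Volatile) + P(Bear→Volatile)·P(Volatile→Volatile)
  = 0.32×0.28 + 0.4×0.34 + 0.28×0.26
  = 0.0896 + 0.1360 + 0.0728 = 0.2984

0.2984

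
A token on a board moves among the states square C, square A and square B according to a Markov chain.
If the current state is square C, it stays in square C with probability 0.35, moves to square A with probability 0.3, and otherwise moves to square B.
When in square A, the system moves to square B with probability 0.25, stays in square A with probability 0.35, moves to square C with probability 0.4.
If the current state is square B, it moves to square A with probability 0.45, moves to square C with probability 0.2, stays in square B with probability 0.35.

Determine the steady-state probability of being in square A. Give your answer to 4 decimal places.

Let the stationary distribution be π with π = πP and π_1 + π_2 + π_3 = 1.
π_1 = 0.35·π_1 + 0.4·π_2 + 0.2·π_3
π_2 = 0.3·π_1 + 0.35·π_2 + 0.45·π_3
Solving with the normalization constraint gives π = (0.3212, 0.3653, 0.3135).
So the stationary probability of square A is 0.3653.

0.3653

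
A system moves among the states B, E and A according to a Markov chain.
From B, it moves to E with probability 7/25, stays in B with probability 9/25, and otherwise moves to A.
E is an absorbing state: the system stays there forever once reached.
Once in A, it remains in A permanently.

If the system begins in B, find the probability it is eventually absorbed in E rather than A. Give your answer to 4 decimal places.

0.4375

Let h(s) be the probability of absorption at E starting from transient state s. Then h(E) = 1 and h(A) = 0. By first-step analysis:
h(B) = 0.36·h(B) + 0.28·1 + 0.36·0
Solving: h(B) = 0.4375.
Starting from B, the probability is 0.4375.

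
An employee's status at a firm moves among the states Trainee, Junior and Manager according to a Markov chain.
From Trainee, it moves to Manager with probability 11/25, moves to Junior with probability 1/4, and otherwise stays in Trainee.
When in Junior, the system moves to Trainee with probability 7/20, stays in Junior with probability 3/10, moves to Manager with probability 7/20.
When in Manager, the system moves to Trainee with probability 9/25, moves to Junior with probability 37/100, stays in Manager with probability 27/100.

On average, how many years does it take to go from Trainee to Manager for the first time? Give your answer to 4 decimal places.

Let t(s) be the expected number of years to first reach Manager from state s, with t(Manager) = 0. Conditioning on the first year:
t(Trainee) = 1 + 0.31·t(Trainee) + 0.25·t(Junior)
t(Junior) = 1 + 0.35·t(Trainee) + 0.3·t(Junior)
Solving: t(Trainee) = 2.4020, t(Junior) = 2.6296.
Expected years from Trainee to Manager: 2.4020.

2.4020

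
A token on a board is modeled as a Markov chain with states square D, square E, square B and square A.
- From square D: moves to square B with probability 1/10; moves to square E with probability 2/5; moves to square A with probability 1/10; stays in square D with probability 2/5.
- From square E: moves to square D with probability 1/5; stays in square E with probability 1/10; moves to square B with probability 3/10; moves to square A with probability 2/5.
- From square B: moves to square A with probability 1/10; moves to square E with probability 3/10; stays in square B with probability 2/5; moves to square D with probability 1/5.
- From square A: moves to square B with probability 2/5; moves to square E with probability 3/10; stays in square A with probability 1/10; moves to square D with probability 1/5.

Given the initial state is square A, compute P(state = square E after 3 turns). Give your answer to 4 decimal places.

0.2720

Propagate the distribution vector 3 turns from square A.
After 0 turns: (0.0000, 0.0000, 0.0000, 1.0000)
After 1 turn: (0.2000, 0.3000, 0.4000, 0.1000)
After 2 turns: (0.2400, 0.2600, 0.3100, 0.1900)
After 3 turns: (0.2480, 0.2720, 0.3020, 0.1780)
P(in square E after 3 turns) = 0.2720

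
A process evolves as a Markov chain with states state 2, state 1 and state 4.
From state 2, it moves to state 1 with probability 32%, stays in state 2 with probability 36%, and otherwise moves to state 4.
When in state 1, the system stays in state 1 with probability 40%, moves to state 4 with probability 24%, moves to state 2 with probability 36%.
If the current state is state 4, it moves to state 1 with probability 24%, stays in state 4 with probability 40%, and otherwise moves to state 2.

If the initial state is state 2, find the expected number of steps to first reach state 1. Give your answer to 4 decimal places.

Let t(s) be the expected number of steps to first reach state 1 from state s, with t(state 1) = 0. Conditioning on the first step:
t(state 2) = 1 + 0.36·t(state 2) + 0.32·t(state 4)
t(state 4) = 1 + 0.36·t(state 2) + 0.4·t(state 4)
Solving: t(state 2) = 3.4226, t(state 4) = 3.7202.
Expected steps from state 2 to state 1: 3.4226.

3.4226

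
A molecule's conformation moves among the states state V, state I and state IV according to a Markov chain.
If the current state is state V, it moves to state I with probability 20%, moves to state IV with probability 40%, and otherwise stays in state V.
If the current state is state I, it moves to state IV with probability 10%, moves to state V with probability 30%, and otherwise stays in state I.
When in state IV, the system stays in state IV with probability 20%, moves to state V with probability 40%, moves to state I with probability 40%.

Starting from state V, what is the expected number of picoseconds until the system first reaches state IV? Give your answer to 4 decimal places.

Let t(s) be the expected number of picoseconds to first reach state IV from state s, with t(state IV) = 0. Conditioning on the first picosecond:
t(state V) = 1 + 0.4·t(state V) + 0.2·t(state I)
t(state I) = 1 + 0.3·t(state V) + 0.6·t(state I)
Solving: t(state V) = 3.3333, t(state I) = 5.0000.
Expected picoseconds from state V to state IV: 3.3333.

3.3333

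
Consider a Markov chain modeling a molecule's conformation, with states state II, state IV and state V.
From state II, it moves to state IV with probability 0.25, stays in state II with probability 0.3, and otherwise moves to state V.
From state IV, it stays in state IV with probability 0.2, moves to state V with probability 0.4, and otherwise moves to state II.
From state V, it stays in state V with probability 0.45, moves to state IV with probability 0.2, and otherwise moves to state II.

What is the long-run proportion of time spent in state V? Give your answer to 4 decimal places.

0.4391

Let the stationary distribution be π with π = πP and π_1 + π_2 + π_3 = 1.
π_1 = 0.3·π_1 + 0.4·π_2 + 0.35·π_3
π_2 = 0.25·π_1 + 0.2·π_2 + 0.2·π_3
Solving with the normalization constraint gives π = (0.3437, 0.2172, 0.4391).
So the stationary probability of state V is 0.4391.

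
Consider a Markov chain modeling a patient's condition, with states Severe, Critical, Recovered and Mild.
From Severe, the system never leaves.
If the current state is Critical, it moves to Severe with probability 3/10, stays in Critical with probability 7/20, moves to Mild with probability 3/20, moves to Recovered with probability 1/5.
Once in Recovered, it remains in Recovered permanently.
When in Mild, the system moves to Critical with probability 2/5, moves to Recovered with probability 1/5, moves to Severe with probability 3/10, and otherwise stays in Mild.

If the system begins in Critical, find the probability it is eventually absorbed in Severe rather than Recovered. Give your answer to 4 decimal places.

Let h(s) be the probability of absorption at Severe starting from transient state s. Then h(Severe) = 1 and h(Recovered) = 0. By first-step analysis:
h(Critical) = 0.3·1 + 0.35·h(Critical) + 0.2·0 + 0.15·h(Mild)
h(Mild) = 0.3·1 + 0.4·h(Critical) + 0.2·0 + 0.1·h(Mild)
Solving: h(Critical) = 0.6000, h(Mild) = 0.6000.
Starting from Critical, the probability is 0.6000.

0.6000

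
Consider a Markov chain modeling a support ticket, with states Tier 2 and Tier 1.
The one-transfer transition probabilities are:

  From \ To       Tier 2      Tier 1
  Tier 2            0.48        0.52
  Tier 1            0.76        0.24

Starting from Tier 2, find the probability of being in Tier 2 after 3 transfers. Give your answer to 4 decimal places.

Propagate the distribution vector 3 transfers from Tier 2.
After 0 transfers: (1.0000, 0.0000)
After 1 transfer: (0.4800, 0.5200)
After 2 transfers: (0.6256, 0.3744)
After 3 transfers: (0.5848, 0.4152)
P(in Tier 2 after 3 transfers) = 0.5848

0.5848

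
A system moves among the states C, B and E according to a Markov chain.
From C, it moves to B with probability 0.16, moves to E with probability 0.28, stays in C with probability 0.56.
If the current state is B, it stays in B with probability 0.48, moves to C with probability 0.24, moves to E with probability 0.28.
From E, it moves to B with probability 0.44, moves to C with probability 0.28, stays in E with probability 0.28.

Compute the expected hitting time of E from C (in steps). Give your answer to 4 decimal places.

3.5714

Let t(s) be the expected number of steps to first reach E from state s, with t(E) = 0. Conditioning on the first step:
t(C) = 1 + 0.56·t(C) + 0.16·t(B)
t(B) = 1 + 0.24·t(C) + 0.48·t(B)
Solving: t(C) = 3.5714, t(B) = 3.5714.
Expected steps from C to E: 3.5714.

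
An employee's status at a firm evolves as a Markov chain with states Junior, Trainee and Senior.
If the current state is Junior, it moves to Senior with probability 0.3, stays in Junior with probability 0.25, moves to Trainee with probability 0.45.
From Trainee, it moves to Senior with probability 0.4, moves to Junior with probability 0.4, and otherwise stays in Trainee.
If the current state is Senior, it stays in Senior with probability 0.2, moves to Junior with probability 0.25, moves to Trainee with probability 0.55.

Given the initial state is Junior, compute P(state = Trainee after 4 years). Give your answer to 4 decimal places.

0.3831

Propagate the distribution vector 4 years from Junior.
After 0 years: (1.0000, 0.0000, 0.0000)
After 1 year: (0.2500, 0.4500, 0.3000)
After 2 years: (0.3175, 0.3675, 0.3150)
After 3 years: (0.3051, 0.3896, 0.3053)
After 4 years: (0.3084, 0.3831, 0.3084)
P(in Trainee after 4 years) = 0.3831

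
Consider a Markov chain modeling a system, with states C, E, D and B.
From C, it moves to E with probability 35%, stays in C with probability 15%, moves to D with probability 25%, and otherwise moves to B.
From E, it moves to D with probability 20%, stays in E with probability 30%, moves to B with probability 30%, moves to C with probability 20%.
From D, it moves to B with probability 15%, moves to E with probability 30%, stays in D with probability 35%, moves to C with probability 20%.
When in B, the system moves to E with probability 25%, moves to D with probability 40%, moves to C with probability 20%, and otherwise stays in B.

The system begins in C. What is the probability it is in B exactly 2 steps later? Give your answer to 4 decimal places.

Propagate the distribution vector 2 steps from C.
After 0 steps: (1.0000, 0.0000, 0.0000, 0.0000)
After 1 step: (0.1500, 0.3500, 0.2500, 0.2500)
After 2 steps: (0.1925, 0.2950, 0.2950, 0.2175)
P(in B after 2 steps) = 0.2175

0.2175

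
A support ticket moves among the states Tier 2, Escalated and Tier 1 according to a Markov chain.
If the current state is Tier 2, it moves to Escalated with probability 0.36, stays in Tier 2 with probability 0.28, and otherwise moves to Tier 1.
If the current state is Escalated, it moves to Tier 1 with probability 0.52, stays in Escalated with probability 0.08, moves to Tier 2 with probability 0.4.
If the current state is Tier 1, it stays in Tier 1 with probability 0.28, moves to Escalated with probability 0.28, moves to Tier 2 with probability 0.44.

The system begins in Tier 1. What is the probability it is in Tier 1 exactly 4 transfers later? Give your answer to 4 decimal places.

Propagate the distribution vector 4 transfers from Tier 1.
After 0 transfers: (0.0000, 0.0000, 1.0000)
After 1 transfer: (0.4400, 0.2800, 0.2800)
After 2 transfers: (0.3584, 0.2592, 0.3824)
After 3 transfers: (0.3723, 0.2568, 0.3709)
After 4 transfers: (0.3702, 0.2584, 0.3714)
P(in Tier 1 after 4 transfers) = 0.3714

0.3714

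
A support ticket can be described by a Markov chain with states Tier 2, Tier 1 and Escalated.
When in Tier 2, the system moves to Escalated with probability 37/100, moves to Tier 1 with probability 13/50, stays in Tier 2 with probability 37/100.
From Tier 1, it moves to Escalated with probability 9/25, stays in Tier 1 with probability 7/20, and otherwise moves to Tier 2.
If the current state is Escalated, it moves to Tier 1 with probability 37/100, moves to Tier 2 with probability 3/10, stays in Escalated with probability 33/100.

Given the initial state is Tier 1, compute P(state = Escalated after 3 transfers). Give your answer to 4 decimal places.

0.3526

Propagate the distribution vector 3 transfers from Tier 1.
After 0 transfers: (0.0000, 1.0000, 0.0000)
After 1 transfer: (0.2900, 0.3500, 0.3600)
After 2 transfers: (0.3168, 0.3311, 0.3521)
After 3 transfers: (0.3189, 0.3285, 0.3526)
P(in Escalated after 3 transfers) = 0.3526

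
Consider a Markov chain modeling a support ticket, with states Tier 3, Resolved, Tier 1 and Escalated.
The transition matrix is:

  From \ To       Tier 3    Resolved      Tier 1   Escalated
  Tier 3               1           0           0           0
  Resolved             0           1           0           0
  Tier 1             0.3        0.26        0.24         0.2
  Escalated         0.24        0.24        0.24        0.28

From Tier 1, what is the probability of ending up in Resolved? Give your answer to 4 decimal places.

Let h(s) be the probability of absorption at Resolved starting from transient state s. Then h(Resolved) = 1 and h(Tier 3) = 0. By first-step analysis:
h(Tier 1) = 0.3·0 + 0.26·1 + 0.24·h(Tier 1) + 0.2·h(Escalated)
h(Escalated) = 0.24·0 + 0.24·1 + 0.24·h(Tier 1) + 0.28·h(Escalated)
Solving: h(Tier 1) = 0.4712, h(Escalated) = 0.4904.
Starting from Tier 1, the probability is 0.4712.

0.4712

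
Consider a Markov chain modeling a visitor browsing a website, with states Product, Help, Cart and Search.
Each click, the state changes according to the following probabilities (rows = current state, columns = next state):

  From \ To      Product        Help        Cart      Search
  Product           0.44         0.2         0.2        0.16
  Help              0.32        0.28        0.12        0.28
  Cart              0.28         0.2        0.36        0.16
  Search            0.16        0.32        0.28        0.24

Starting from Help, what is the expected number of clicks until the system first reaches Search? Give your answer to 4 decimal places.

Let t(s) be the expected number of clicks to first reach Search from state s, with t(Search) = 0. Conditioning on the first click:
t(Product) = 1 + 0.44·t(Product) + 0.2·t(Help) + 0.2·t(Cart)
t(Help) = 1 + 0.32·t(Product) + 0.28·t(Help) + 0.12·t(Cart)
t(Cart) = 1 + 0.28·t(Product) + 0.2·t(Help) + 0.36·t(Cart)
Solving: t(Product) = 5.3738, t(Help) = 4.6729, t(Cart) = 5.3738.
Expected clicks from Help to Search: 4.6729.

4.6729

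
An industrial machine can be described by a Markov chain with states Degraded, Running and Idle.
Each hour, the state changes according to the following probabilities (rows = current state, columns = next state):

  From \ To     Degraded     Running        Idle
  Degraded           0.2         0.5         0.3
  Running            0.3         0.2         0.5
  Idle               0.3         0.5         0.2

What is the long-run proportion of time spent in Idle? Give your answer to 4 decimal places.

Let the stationary distribution be π with π = πP and π_1 + π_2 + π_3 = 1.
π_1 = 0.2·π_1 + 0.3·π_2 + 0.3·π_3
π_2 = 0.5·π_1 + 0.2·π_2 + 0.5·π_3
Solving with the normalization constraint gives π = (0.2727, 0.3846, 0.3427).
So the stationary probability of Idle is 0.3427.

0.3427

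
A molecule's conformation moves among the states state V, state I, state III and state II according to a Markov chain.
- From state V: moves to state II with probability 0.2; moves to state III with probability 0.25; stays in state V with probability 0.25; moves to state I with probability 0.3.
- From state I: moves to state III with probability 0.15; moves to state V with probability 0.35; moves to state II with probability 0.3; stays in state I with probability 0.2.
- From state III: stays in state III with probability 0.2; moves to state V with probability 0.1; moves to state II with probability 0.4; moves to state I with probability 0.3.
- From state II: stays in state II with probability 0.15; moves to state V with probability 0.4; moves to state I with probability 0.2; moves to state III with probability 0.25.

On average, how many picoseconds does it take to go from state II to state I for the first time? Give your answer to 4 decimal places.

Let t(s) be the expected number of picoseconds to first reach state I from state s, with t(state I) = 0. Conditioning on the first picosecond:
t(state V) = 1 + 0.25·t(state V) + 0.25·t(state III) + 0.2·t(state II)
t(state III) = 1 + 0.1·t(state V) + 0.2·t(state III) + 0.4·t(state II)
t(state II) = 1 + 0.4·t(state V) + 0.25·t(state III) + 0.15·t(state II)
Solving: t(state V) = 3.6177, t(state III) = 3.6833, t(state II) = 3.9623.
Expected picoseconds from state II to state I: 3.9623.

3.9623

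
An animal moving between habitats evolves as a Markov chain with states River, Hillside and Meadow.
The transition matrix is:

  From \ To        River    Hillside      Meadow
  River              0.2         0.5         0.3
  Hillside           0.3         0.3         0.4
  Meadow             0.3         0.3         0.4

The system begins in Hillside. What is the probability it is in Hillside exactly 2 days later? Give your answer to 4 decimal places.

0.3600

Sum over the intermediate state after 1 day:
P = P(Hillside→River)·P(River→Hillside) + P(Hillside→Hillside)·P(Hillside→Hillside) + P(Hillside→Meadow)·P(Meadow→Hillside)
  = 0.3×0.5 + 0.3×0.3 + 0.4×0.3
  = 0.1500 + 0.0900 + 0.1200 = 0.3600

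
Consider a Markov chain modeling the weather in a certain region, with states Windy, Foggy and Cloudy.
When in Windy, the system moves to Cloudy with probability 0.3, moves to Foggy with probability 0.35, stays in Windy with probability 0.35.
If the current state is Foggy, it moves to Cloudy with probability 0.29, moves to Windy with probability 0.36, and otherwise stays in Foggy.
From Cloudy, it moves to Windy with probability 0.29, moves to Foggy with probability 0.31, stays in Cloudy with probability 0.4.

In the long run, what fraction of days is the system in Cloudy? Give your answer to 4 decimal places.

Let the stationary distribution be π with π = πP and π_1 + π_2 + π_3 = 1.
π_1 = 0.35·π_1 + 0.36·π_2 + 0.29·π_3
π_2 = 0.35·π_1 + 0.35·π_2 + 0.31·π_3
Solving with the normalization constraint gives π = (0.3336, 0.3368, 0.3296).
So the stationary probability of Cloudy is 0.3296.

0.3296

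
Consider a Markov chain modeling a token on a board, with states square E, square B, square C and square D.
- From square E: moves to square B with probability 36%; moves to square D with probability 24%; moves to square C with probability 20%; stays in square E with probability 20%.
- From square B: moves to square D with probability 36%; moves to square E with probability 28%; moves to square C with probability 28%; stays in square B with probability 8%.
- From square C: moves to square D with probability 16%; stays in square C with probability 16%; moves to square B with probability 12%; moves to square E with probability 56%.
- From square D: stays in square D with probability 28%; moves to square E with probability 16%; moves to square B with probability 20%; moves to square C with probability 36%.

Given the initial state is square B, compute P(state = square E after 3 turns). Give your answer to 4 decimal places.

Propagate the distribution vector 3 turns from square B.
After 0 turns: (0.0000, 1.0000, 0.0000, 0.0000)
After 1 turn: (0.2800, 0.0800, 0.2800, 0.3600)
After 2 turns: (0.2928, 0.2128, 0.2528, 0.2416)
After 3 turns: (0.2984, 0.2011, 0.2456, 0.2550)
P(in square E after 3 turns) = 0.2984

0.2984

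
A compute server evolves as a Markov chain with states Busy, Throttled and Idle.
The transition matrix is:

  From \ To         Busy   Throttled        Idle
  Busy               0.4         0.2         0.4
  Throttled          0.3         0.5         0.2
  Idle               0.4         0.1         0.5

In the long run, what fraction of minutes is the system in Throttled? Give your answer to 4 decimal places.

Let the stationary distribution be π with π = πP and π_1 + π_2 + π_3 = 1.
π_1 = 0.4·π_1 + 0.3·π_2 + 0.4·π_3
π_2 = 0.2·π_1 + 0.5·π_2 + 0.1·π_3
Solving with the normalization constraint gives π = (0.3770, 0.2295, 0.3934).
So the stationary probability of Throttled is 0.2295.

0.2295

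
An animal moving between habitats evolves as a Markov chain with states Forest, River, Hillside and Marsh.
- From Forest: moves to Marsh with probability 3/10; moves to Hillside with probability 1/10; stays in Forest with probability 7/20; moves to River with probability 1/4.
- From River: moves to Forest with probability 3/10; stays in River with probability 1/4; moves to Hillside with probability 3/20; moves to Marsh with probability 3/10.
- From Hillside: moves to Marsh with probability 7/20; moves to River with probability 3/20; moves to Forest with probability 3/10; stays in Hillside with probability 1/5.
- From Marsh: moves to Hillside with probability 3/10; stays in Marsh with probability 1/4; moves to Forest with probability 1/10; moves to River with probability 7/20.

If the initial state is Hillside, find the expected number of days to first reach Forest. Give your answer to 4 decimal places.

Let t(s) be the expected number of days to first reach Forest from state s, with t(Forest) = 0. Conditioning on the first day:
t(River) = 1 + 0.25·t(River) + 0.15·t(Hillside) + 0.3·t(Marsh)
t(Hillside) = 1 + 0.15·t(River) + 0.2·t(Hillside) + 0.35·t(Marsh)
t(Marsh) = 1 + 0.35·t(River) + 0.3·t(Hillside) + 0.25·t(Marsh)
Solving: t(River) = 4.1509, t(Hillside) = 4.1929, t(Marsh) = 4.9476.
Expected days from Hillside to Forest: 4.1929.

4.1929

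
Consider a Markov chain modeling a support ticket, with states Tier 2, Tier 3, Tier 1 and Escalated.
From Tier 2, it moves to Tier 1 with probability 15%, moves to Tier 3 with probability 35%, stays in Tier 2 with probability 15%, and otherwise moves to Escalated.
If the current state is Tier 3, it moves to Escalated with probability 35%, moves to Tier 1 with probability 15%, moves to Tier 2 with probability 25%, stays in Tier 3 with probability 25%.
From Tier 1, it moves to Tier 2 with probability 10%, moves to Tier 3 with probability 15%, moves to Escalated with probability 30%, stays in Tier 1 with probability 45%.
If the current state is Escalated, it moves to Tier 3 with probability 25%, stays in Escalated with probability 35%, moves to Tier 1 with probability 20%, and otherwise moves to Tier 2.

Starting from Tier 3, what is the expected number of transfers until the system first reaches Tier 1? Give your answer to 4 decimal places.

5.9701

Let t(s) be the expected number of transfers to first reach Tier 1 from state s, with t(Tier 1) = 0. Conditioning on the first transfer:
t(Tier 2) = 1 + 0.15·t(Tier 2) + 0.35·t(Tier 3) + 0.35·t(Escalated)
t(Tier 3) = 1 + 0.25·t(Tier 2) + 0.25·t(Tier 3) + 0.35·t(Escalated)
t(Escalated) = 1 + 0.2·t(Tier 2) + 0.25·t(Tier 3) + 0.35·t(Escalated)
Solving: t(Tier 2) = 5.9701, t(Tier 3) = 5.9701, t(Escalated) = 5.6716.
Expected transfers from Tier 3 to Tier 1: 5.9701.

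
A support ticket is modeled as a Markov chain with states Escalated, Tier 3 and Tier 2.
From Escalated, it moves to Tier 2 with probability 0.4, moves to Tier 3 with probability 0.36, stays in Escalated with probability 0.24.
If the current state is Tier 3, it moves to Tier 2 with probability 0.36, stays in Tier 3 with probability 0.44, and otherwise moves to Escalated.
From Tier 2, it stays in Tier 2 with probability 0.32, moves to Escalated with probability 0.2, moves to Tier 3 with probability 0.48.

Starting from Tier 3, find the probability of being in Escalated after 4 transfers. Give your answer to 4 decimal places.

Propagate the distribution vector 4 transfers from Tier 3.
After 0 transfers: (0.0000, 1.0000, 0.0000)
After 1 transfer: (0.2000, 0.4400, 0.3600)
After 2 transfers: (0.2080, 0.4384, 0.3536)
After 3 transfers: (0.2083, 0.4375, 0.3542)
After 4 transfers: (0.2083, 0.4375, 0.3542)
P(in Escalated after 4 transfers) = 0.2083

0.2083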